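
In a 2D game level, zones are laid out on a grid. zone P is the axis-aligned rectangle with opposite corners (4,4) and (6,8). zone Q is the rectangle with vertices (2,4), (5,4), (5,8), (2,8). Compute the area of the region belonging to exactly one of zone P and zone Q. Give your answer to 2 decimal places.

|zone P∩zone Q|: x∈[4,5], y∈[4,8] → 1·4 = 4.
|zone P △ zone Q| = |zone P| + |zone Q| − 2·|zone P∩zone Q| = 8 + 12 − 8 = 12.00.

12.00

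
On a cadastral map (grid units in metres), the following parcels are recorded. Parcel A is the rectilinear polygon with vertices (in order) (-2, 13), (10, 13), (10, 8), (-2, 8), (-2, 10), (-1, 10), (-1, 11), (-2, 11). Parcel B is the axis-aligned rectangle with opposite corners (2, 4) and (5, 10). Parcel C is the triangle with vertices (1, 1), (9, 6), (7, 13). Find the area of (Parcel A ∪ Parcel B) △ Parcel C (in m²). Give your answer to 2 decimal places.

|Parcel A ∪ Parcel B| = 71.
|(Parcel A ∪ Parcel B) ∩ Parcel C| = 15.8214.
|(Parcel A ∪ Parcel B) △ Parcel C| = 71 + 33 − 31.6429 = 72.36.

72.36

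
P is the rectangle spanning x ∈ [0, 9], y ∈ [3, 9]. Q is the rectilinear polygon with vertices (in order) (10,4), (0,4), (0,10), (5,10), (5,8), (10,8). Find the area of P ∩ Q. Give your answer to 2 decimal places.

41.00

The intersection is the polygon with vertices (9,4), (0,4), (0,9), (5,9), (5,8), (9,8).
By the shoelace formula its area is 41.00.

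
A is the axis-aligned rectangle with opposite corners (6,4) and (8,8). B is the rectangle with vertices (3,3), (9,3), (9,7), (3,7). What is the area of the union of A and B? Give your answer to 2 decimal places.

By inclusion–exclusion:
Individual areas: |A| = 8, |B| = 24.
|A∩B|: x∈[6,8], y∈[4,7] → 2·3 = 6.
|A ∪ B| = 32 − 6 = 26.00.

26.00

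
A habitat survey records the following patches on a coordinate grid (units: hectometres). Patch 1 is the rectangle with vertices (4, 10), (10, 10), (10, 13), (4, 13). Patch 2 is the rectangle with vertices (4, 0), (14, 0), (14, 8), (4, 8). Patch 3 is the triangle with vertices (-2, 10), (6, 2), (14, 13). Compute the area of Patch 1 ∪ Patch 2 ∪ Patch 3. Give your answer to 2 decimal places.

140.78

By inclusion–exclusion:
Individual areas: |Patch 1| = 18, |Patch 2| = 80, |Patch 3| = 76.
|Patch 1∩Patch 2| = 0 (no overlap).
|Patch 1∩Patch 3| = 10.125.
|Patch 2∩Patch 3| = 23.0909.
|Patch 1∩Patch 2∩Patch 3| = 0.
|Patch 1 ∪ Patch 2 ∪ Patch 3| = 174 − 33.2159 + 0 = 140.78.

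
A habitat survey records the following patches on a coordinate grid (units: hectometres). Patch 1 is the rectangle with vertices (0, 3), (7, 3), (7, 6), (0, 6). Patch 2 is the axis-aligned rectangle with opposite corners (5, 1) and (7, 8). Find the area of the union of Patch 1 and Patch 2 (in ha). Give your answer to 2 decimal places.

By inclusion–exclusion:
Individual areas: |Patch 1| = 21, |Patch 2| = 14.
|Patch 1∩Patch 2|: x∈[5,7], y∈[3,6] → 2·3 = 6.
|Patch 1 ∪ Patch 2| = 35 − 6 = 29.00.

29.00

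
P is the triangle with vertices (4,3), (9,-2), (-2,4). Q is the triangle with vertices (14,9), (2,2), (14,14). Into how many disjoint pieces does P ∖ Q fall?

P ∖ Q is a single connected region.

1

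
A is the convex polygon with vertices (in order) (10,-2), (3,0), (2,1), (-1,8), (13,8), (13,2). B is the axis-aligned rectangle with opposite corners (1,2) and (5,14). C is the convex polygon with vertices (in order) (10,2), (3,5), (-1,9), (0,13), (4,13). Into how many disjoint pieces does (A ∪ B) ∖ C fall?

2

(A ∪ B) ∖ C splits into 2 disjoint pieces (area 79.1991, area 4.9167).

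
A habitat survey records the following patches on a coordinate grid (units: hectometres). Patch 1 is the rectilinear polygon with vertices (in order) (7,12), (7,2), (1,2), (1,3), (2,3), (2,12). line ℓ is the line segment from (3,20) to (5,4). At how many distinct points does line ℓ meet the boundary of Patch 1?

1

The segment meets the boundary at (4,12).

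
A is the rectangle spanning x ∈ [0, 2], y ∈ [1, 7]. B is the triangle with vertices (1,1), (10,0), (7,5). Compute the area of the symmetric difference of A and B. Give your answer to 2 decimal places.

|A| = 12, |B| = 21, |A∩B| = 0.3333.
|A △ B| = |A| + |B| − 2·|A∩B| = 12 + 21 − 0.6667 = 32.33.

32.33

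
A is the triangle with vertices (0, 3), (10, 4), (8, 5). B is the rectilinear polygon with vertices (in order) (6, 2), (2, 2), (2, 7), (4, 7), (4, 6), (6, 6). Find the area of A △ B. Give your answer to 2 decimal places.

19.20

|A| = 6, |B| = 18, |A∩B| = 2.4.
|A △ B| = |A| + |B| − 2·|A∩B| = 6 + 18 − 4.8 = 19.20.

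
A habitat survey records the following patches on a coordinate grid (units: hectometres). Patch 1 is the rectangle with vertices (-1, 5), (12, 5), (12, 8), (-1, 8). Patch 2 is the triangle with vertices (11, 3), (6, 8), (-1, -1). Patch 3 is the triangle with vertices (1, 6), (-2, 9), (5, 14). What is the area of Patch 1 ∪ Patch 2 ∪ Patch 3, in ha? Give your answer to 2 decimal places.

By inclusion–exclusion:
Individual areas: |Patch 1| = 39, |Patch 2| = 40, |Patch 3| = 18.
|Patch 1∩Patch 2| = 8.
|Patch 1∩Patch 3| = 3.
|Patch 2∩Patch 3| = 0.
|Patch 1∩Patch 2∩Patch 3| = 0.
|Patch 1 ∪ Patch 2 ∪ Patch 3| = 97 − 11 + 0 = 86.00.

86.00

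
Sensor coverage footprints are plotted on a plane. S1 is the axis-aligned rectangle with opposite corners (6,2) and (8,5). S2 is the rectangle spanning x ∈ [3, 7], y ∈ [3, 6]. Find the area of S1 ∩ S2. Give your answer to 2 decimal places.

2.00

|S1∩S2|: x∈[6,7], y∈[3,5] → 1·2 = 2.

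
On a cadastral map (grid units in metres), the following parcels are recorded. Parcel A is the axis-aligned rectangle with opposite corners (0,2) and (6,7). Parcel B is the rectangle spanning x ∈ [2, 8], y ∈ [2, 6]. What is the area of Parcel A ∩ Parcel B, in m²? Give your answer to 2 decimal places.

16.00

|Parcel A∩Parcel B|: x∈[2,6], y∈[2,6] → 4·4 = 16.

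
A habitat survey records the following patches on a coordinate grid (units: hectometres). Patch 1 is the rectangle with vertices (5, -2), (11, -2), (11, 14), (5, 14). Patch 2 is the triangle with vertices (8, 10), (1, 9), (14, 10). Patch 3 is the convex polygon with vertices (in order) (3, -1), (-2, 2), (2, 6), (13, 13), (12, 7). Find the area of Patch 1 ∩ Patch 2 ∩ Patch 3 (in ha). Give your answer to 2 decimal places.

1.08

The intersection is the polygon with vertices (7.5,9.5), (8.286,10), (11,10), (11,9.769).
By the shoelace formula its area is 1.08.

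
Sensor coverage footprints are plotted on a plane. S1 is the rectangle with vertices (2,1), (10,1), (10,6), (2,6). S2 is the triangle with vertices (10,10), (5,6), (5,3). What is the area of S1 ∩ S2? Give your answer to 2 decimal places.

The intersection is the polygon with vertices (7.143,6), (5,3), (5,6).
By the shoelace formula its area is 3.21.

3.21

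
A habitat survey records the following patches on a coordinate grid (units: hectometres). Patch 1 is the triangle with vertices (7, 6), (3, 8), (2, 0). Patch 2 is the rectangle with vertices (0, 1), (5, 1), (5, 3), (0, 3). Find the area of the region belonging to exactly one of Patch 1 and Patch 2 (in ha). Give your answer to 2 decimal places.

21.33

|Patch 1| = 17, |Patch 2| = 10, |Patch 1∩Patch 2| = 2.8333.
|Patch 1 △ Patch 2| = |Patch 1| + |Patch 2| − 2·|Patch 1∩Patch 2| = 17 + 10 − 5.6667 = 21.33.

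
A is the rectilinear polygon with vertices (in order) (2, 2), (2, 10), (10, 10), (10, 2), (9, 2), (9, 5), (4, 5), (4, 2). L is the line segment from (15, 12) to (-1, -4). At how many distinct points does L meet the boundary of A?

2

The segment meets the boundary at (8,5), (10,7).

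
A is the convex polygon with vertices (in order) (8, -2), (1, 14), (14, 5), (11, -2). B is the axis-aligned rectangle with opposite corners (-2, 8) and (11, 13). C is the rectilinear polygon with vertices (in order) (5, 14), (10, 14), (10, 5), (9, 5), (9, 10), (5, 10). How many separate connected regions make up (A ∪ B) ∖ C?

(A ∪ B) ∖ C splits into 2 disjoint pieces (area 105.4169, area 5).

2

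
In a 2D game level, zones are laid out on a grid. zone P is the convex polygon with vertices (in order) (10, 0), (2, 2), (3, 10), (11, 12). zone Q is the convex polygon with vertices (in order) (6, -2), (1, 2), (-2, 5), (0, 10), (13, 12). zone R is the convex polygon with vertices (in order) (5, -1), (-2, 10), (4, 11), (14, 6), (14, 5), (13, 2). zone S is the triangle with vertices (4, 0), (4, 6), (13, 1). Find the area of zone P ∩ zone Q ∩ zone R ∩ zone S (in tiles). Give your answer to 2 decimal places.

15.67

The intersection is the polygon with vertices (7.333,0.667), (4,1.5), (4,6), (8.696,3.391).
By the shoelace formula its area is 15.67.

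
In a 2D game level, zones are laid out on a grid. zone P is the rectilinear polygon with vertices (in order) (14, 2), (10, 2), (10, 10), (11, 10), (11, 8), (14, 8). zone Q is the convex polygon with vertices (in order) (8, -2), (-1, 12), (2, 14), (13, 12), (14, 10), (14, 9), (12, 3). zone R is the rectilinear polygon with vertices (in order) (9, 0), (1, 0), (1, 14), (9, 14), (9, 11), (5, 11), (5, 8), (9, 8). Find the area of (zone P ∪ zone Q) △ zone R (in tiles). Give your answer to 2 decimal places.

|zone P ∪ zone Q| = 142.2333.
|(zone P ∪ zone Q) ∩ zone R| = 69.8153.
|(zone P ∪ zone Q) △ zone R| = 142.2333 + 100 − 139.6306 = 102.60.

102.60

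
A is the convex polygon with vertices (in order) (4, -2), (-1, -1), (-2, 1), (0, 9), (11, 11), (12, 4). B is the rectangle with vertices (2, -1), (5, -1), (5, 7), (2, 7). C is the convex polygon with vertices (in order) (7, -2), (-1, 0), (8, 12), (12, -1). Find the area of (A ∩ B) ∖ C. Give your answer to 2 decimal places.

3.50

|A ∩ B| = 24.
|(A ∩ B) ∩ C| = 20.5.
|(A ∩ B) ∖ C| = 24 − 20.5 = 3.50.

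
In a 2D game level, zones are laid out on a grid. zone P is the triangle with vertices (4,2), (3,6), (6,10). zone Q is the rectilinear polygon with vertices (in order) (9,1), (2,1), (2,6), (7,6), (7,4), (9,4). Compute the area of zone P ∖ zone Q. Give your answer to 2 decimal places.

|zone P| = 8, |zone P∩zone Q| = 4.
|zone P ∖ zone Q| = |zone P| − |zone P∩zone Q| = 8 − 4 = 4.00.

4.00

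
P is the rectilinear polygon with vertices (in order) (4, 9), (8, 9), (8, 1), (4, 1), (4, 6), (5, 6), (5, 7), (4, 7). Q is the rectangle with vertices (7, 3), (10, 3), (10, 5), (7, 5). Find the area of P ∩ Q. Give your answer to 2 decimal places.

2.00

The intersection is the polygon with vertices (8,3), (7,3), (7,5), (8,5).
By the shoelace formula its area is 2.00.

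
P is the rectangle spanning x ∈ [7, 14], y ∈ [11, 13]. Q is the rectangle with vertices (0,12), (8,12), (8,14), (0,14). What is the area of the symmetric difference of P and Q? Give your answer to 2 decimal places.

28.00

|P∩Q|: x∈[7,8], y∈[12,13] → 1·1 = 1.
|P △ Q| = |P| + |Q| − 2·|P∩Q| = 14 + 16 − 2 = 28.00.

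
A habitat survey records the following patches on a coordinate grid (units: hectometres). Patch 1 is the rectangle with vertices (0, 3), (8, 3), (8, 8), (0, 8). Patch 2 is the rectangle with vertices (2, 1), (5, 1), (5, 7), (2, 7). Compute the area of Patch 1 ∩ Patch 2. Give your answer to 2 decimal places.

12.00

|Patch 1∩Patch 2|: x∈[2,5], y∈[3,7] → 3·4 = 12.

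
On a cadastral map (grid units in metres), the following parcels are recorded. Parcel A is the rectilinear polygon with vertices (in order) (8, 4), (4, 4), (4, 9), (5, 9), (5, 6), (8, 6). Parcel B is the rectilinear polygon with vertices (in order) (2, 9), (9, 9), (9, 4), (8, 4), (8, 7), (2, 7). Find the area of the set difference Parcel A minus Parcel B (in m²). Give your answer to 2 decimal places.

|Parcel A| = 11, |Parcel A∩Parcel B| = 2.
|Parcel A ∖ Parcel B| = |Parcel A| − |Parcel A∩Parcel B| = 11 − 2 = 9.00.

9.00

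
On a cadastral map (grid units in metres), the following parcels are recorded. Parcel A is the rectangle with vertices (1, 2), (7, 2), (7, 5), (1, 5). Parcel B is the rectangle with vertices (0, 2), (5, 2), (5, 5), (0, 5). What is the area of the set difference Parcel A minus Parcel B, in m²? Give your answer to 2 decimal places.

6.00

|Parcel A∩Parcel B|: x∈[1,5], y∈[2,5] → 4·3 = 12.
|Parcel A| = 18.
|Parcel A ∖ Parcel B| = |Parcel A| − |Parcel A∩Parcel B| = 18 − 12 = 6.00.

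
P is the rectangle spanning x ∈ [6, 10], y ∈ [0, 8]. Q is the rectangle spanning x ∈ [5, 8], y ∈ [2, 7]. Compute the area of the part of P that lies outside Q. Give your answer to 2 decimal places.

|P∩Q|: x∈[6,8], y∈[2,7] → 2·5 = 10.
|P| = 32.
|P ∖ Q| = |P| − |P∩Q| = 32 − 10 = 22.00.

22.00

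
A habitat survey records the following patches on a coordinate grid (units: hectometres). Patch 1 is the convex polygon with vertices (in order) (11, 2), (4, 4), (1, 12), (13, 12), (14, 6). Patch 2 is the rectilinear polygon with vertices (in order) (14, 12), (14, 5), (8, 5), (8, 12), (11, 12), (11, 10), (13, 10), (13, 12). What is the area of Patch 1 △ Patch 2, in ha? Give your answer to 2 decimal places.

|Patch 1| = 96, |Patch 2| = 38, |Patch 1∩Patch 2| = 34.625.
|Patch 1 △ Patch 2| = |Patch 1| + |Patch 2| − 2·|Patch 1∩Patch 2| = 96 + 38 − 69.25 = 64.75.

64.75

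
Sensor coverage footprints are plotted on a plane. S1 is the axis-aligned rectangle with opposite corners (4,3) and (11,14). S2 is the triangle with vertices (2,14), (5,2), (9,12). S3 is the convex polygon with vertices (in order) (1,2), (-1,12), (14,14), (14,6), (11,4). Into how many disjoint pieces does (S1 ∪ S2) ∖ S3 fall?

3

(S1 ∪ S2) ∖ S3 splits into 3 disjoint pieces (area 8.1189, area 2.5, area 0.2153).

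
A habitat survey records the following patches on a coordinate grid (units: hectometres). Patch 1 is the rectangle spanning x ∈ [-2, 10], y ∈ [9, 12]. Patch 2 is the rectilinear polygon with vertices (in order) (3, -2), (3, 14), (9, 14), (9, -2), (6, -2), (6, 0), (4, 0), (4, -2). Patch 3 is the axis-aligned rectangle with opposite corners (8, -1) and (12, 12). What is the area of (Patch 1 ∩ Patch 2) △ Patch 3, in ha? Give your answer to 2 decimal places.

|Patch 1 ∩ Patch 2| = 18.
|(Patch 1 ∩ Patch 2) ∩ Patch 3| = 3.
|(Patch 1 ∩ Patch 2) △ Patch 3| = 18 + 52 − 6 = 64.00.

64.00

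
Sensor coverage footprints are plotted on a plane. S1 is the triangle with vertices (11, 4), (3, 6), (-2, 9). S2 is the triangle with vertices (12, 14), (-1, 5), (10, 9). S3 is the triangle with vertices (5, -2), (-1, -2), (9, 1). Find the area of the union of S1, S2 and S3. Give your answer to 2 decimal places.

38.36

By inclusion–exclusion:
Individual areas: |S1| = 7, |S2| = 23.5, |S3| = 9.
|S1∩S2| = 1.1402.
|S1∩S3| = 0.
|S2∩S3| = 0.
|S1∩S2∩S3| = 0.
|S1 ∪ S2 ∪ S3| = 39.5 − 1.1402 + 0 = 38.36.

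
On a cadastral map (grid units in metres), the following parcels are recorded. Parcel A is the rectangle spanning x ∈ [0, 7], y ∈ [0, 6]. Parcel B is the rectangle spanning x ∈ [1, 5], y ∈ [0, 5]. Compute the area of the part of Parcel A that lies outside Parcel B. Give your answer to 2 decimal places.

|Parcel A∩Parcel B|: x∈[1,5], y∈[0,5] → 4·5 = 20.
|Parcel A| = 42.
|Parcel A ∖ Parcel B| = |Parcel A| − |Parcel A∩Parcel B| = 42 − 20 = 22.00.

22.00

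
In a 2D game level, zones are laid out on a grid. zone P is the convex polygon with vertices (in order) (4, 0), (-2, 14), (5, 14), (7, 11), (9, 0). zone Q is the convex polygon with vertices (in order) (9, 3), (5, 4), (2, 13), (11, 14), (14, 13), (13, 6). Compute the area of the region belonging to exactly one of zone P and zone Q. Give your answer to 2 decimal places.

113.56

|zone P| = 92, |zone Q| = 95, |zone P∩zone Q| = 36.7192.
|zone P △ zone Q| = |zone P| + |zone Q| − 2·|zone P∩zone Q| = 92 + 95 − 73.4384 = 113.56.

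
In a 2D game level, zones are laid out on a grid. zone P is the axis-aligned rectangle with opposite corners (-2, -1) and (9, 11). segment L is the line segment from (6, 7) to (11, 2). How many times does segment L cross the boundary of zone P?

The segment meets the boundary at (9,4).

1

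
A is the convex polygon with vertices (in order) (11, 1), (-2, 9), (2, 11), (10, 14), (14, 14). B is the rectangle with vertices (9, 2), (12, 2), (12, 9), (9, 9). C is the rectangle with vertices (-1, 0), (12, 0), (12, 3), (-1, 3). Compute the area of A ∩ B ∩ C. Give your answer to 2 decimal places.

2.30

The intersection is the polygon with vertices (9,3), (11.461,3), (11.231,2), (9.375,2), (9,2.231).
By the shoelace formula its area is 2.30.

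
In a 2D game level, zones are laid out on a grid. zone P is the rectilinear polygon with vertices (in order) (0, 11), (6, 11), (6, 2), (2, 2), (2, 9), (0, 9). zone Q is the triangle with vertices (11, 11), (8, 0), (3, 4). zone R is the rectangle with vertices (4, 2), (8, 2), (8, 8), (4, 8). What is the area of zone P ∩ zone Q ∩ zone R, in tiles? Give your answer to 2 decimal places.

6.60

The intersection is the polygon with vertices (5.5,2), (4,3.2), (4,4.875), (6,6.625), (6,2).
By the shoelace formula its area is 6.60.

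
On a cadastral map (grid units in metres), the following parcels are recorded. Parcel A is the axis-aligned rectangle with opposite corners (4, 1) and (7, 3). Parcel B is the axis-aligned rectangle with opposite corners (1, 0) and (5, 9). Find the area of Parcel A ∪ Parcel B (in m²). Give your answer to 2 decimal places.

40.00

By inclusion–exclusion:
Individual areas: |Parcel A| = 6, |Parcel B| = 36.
|Parcel A∩Parcel B|: x∈[4,5], y∈[1,3] → 1·2 = 2.
|Parcel A ∪ Parcel B| = 42 − 2 = 40.00.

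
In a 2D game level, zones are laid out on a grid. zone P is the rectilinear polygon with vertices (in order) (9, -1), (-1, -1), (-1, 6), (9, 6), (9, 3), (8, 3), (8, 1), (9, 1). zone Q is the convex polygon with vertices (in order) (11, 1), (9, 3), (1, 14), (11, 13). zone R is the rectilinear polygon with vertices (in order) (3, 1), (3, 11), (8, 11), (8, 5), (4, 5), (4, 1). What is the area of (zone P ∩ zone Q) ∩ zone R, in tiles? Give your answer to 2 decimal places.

The region (zone P ∩ zone Q) ∩ zone R is the polygon with vertices (6.818,6), (8,6), (8,5), (7.545,5).
By the shoelace formula its area is 0.82.

0.82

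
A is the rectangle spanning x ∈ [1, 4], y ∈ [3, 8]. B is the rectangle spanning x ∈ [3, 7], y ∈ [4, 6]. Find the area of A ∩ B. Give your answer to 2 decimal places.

|A∩B|: x∈[3,4], y∈[4,6] → 1·2 = 2.

2.00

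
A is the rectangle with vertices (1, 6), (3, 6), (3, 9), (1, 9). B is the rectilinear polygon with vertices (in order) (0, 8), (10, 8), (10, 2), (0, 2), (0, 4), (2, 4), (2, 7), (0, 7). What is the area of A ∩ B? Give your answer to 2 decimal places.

The intersection is the polygon with vertices (3,6), (2,6), (2,7), (1,7), (1,8), (3,8).
By the shoelace formula its area is 3.00.

3.00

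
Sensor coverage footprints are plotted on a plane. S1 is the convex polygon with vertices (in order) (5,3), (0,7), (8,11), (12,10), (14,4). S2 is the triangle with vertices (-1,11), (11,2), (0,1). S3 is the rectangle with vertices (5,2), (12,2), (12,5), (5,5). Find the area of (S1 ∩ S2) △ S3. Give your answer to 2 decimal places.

29.54

|S1 ∩ S2| = 19.7629.
|(S1 ∩ S2) ∩ S3| = 5.6129.
|(S1 ∩ S2) △ S3| = 19.7629 + 21 − 11.2258 = 29.54.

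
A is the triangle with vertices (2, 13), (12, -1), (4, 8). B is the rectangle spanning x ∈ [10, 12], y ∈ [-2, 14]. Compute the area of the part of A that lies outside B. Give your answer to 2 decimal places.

|A| = 11, |A∩B| = 0.55.
|A ∖ B| = |A| − |A∩B| = 11 − 0.55 = 10.45.

10.45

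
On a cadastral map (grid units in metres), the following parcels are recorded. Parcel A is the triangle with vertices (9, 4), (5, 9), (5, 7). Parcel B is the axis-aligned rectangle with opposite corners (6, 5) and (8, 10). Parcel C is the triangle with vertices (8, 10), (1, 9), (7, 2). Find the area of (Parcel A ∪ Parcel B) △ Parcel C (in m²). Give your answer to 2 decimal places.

19.74

|Parcel A ∪ Parcel B| = 12.0417.
|(Parcel A ∪ Parcel B) ∩ Parcel C| = 9.9018.
|(Parcel A ∪ Parcel B) △ Parcel C| = 12.0417 + 27.5 − 19.8036 = 19.74.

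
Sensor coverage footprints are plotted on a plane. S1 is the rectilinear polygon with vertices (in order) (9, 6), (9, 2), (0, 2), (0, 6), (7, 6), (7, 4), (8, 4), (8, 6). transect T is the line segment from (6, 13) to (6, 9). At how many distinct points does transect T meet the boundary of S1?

0

The segment lies entirely outside S1 and never meets its boundary.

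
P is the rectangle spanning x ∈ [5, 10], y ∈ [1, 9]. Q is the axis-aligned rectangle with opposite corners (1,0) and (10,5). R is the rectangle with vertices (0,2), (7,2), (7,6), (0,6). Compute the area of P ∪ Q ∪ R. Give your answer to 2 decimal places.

By inclusion–exclusion:
Individual areas: |P| = 40, |Q| = 45, |R| = 28.
|P∩Q|: x∈[5,10], y∈[1,5] → 5·4 = 20.
|P∩R|: x∈[5,7], y∈[2,6] → 2·4 = 8.
|Q∩R|: x∈[1,7], y∈[2,5] → 6·3 = 18.
|P∩Q∩R| = 6.
|P ∪ Q ∪ R| = 113 − 46 + 6 = 73.00.

73.00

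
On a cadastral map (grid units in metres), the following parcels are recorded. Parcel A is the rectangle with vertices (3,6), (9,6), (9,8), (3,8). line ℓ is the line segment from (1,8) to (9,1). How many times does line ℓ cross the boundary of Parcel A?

The segment meets the boundary at (3.286,6), (3,6.25).

2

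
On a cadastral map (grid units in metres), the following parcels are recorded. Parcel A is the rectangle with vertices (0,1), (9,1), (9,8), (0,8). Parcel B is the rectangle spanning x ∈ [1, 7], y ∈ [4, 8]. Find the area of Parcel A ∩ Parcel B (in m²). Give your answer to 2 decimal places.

24.00

|Parcel A∩Parcel B|: x∈[1,7], y∈[4,8] → 6·4 = 24.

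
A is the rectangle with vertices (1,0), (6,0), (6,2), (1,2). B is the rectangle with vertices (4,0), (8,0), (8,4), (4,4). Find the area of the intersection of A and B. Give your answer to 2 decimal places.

4.00

|A∩B|: x∈[4,6], y∈[0,2] → 2·2 = 4.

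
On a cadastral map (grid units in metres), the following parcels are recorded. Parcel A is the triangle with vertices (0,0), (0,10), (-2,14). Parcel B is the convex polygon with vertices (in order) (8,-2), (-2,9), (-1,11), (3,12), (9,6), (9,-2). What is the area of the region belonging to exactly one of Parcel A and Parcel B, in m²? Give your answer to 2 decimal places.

78.50

|Parcel A| = 10, |Parcel B| = 77, |Parcel A∩Parcel B| = 4.248.
|Parcel A △ Parcel B| = |Parcel A| + |Parcel B| − 2·|Parcel A∩Parcel B| = 10 + 77 − 8.496 = 78.50.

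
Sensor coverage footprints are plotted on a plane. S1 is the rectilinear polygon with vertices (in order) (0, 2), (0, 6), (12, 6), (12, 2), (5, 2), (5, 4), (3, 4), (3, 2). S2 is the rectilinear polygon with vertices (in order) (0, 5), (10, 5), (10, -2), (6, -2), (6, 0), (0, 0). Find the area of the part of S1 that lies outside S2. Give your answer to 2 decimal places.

|S1| = 44, |S1∩S2| = 26.
|S1 ∖ S2| = |S1| − |S1∩S2| = 44 − 26 = 18.00.

18.00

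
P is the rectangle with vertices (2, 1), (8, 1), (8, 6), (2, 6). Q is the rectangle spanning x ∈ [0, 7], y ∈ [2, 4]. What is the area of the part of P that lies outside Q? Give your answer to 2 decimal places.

|P∩Q|: x∈[2,7], y∈[2,4] → 5·2 = 10.
|P| = 30.
|P ∖ Q| = |P| − |P∩Q| = 30 − 10 = 20.00.

20.00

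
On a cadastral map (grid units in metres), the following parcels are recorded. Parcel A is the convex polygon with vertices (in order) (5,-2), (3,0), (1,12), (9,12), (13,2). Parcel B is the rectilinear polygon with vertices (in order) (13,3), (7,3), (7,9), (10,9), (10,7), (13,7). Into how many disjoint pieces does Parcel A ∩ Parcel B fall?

Parcel A ∩ Parcel B is a single connected region.

1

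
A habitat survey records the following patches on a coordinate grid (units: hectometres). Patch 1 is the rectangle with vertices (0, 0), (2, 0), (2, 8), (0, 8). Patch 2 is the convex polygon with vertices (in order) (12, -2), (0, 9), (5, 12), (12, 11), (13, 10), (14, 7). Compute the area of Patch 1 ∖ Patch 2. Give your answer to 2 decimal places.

15.62

|Patch 1| = 16, |Patch 1∩Patch 2| = 0.3788.
|Patch 1 ∖ Patch 2| = |Patch 1| − |Patch 1∩Patch 2| = 16 − 0.3788 = 15.62.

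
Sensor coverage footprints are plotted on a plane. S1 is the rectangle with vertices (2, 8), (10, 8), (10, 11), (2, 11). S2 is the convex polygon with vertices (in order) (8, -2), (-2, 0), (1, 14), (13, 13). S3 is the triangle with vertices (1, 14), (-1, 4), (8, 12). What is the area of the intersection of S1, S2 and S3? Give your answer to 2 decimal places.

9.56

The intersection is the polygon with vertices (2,11), (6.875,11), (3.5,8), (2,8).
By the shoelace formula its area is 9.56.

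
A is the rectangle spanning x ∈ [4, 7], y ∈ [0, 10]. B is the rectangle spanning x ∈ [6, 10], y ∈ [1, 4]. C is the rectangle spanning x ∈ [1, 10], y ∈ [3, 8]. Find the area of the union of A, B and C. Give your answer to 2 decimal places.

66.00

By inclusion–exclusion:
Individual areas: |A| = 30, |B| = 12, |C| = 45.
|A∩B|: x∈[6,7], y∈[1,4] → 1·3 = 3.
|A∩C|: x∈[4,7], y∈[3,8] → 3·5 = 15.
|B∩C|: x∈[6,10], y∈[3,4] → 4·1 = 4.
|A∩B∩C| = 1.
|A ∪ B ∪ C| = 87 − 22 + 1 = 66.00.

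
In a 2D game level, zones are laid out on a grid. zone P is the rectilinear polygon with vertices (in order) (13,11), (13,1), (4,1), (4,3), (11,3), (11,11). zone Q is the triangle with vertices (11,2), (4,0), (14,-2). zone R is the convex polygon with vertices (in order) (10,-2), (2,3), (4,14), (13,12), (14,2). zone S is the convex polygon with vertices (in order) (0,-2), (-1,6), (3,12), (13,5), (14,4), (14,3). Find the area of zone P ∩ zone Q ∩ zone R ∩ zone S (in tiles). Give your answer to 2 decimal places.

0.54

The intersection is the polygon with vertices (11.042,1.944), (8.4,1), (7.5,1), (11,2).
By the shoelace formula its area is 0.54.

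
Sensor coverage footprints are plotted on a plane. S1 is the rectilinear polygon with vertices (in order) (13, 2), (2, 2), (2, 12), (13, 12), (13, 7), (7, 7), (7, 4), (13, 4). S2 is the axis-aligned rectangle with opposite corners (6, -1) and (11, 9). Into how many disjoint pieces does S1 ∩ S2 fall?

S1 ∩ S2 is a single connected region.

1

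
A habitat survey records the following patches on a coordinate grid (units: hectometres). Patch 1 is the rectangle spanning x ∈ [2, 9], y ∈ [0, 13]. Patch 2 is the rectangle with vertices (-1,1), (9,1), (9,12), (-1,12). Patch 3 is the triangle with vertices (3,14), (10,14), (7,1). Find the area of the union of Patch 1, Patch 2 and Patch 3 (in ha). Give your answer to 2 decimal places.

By inclusion–exclusion:
Individual areas: |Patch 1| = 91, |Patch 2| = 110, |Patch 3| = 45.5.
|Patch 1∩Patch 2|: x∈[2,9], y∈[1,12] → 7·11 = 77.
|Patch 1∩Patch 3| = 37.4872.
|Patch 2∩Patch 3| = 31.9487.
|Patch 1∩Patch 2∩Patch 3| = 31.9487.
|Patch 1 ∪ Patch 2 ∪ Patch 3| = 246.5 − 146.4359 + 31.9487 = 132.01.

132.01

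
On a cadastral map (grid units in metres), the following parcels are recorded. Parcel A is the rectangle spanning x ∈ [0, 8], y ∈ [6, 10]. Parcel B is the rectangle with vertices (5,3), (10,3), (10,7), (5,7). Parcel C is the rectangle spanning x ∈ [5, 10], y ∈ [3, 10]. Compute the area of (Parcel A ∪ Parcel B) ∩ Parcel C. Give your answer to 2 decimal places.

29.00

The region (Parcel A ∪ Parcel B) ∩ Parcel C is the polygon with vertices (8,10), (8,7), (10,7), (10,3), (5,3), (5,6), (5,10).
By the shoelace formula its area is 29.00.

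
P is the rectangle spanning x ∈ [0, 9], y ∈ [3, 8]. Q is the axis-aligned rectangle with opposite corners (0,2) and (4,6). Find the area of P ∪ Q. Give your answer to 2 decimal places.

By inclusion–exclusion:
Individual areas: |P| = 45, |Q| = 16.
|P∩Q|: x∈[0,4], y∈[3,6] → 4·3 = 12.
|P ∪ Q| = 61 − 12 = 49.00.

49.00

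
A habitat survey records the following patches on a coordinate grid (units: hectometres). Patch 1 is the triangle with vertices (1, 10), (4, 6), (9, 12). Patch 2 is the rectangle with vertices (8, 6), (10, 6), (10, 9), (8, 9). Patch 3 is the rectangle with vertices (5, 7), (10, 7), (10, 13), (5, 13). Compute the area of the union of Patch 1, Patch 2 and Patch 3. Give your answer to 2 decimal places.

43.40

By inclusion–exclusion:
Individual areas: |Patch 1| = 19, |Patch 2| = 6, |Patch 3| = 30.
|Patch 1∩Patch 2| = 0.
|Patch 1∩Patch 3| = 7.6.
|Patch 2∩Patch 3|: x∈[8,10], y∈[7,9] → 2·2 = 4.
|Patch 1∩Patch 2∩Patch 3| = 0.
|Patch 1 ∪ Patch 2 ∪ Patch 3| = 55 − 11.6 + 0 = 43.40.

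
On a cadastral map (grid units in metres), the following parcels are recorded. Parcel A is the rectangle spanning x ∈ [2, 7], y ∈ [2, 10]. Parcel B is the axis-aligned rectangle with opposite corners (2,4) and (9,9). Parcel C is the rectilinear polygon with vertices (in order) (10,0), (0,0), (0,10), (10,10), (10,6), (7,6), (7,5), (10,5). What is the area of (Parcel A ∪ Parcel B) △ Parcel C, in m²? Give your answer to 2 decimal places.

|Parcel A ∪ Parcel B| = 50.
|(Parcel A ∪ Parcel B) ∩ Parcel C| = 48.
|(Parcel A ∪ Parcel B) △ Parcel C| = 50 + 97 − 96 = 51.00.

51.00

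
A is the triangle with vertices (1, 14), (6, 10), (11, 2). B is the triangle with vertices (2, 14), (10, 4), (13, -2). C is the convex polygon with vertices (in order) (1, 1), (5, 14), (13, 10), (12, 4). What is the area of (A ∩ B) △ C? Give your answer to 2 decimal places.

|A ∩ B| = 4.9206.
|(A ∩ B) ∩ C| = 4.4673.
|(A ∩ B) △ C| = 4.9206 + 91.5 − 8.9345 = 87.49.

87.49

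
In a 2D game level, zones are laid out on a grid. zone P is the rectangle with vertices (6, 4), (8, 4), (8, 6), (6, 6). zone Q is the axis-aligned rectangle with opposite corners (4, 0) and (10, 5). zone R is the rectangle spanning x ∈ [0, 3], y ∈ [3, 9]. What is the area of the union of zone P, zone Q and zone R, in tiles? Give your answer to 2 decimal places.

50.00

By inclusion–exclusion:
Individual areas: |zone P| = 4, |zone Q| = 30, |zone R| = 18.
|zone P∩zone Q|: x∈[6,8], y∈[4,5] → 2·1 = 2.
|zone P∩zone R| = 0 (no overlap).
|zone Q∩zone R| = 0 (no overlap).
|zone P∩zone Q∩zone R| = 0.
|zone P ∪ zone Q ∪ zone R| = 52 − 2 + 0 = 50.00.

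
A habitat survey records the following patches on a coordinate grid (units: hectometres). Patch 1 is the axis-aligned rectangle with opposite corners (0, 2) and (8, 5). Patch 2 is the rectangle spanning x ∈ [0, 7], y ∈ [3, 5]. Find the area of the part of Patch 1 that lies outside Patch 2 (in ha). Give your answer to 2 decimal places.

|Patch 1∩Patch 2|: x∈[0,7], y∈[3,5] → 7·2 = 14.
|Patch 1| = 24.
|Patch 1 ∖ Patch 2| = |Patch 1| − |Patch 1∩Patch 2| = 24 − 14 = 10.00.

10.00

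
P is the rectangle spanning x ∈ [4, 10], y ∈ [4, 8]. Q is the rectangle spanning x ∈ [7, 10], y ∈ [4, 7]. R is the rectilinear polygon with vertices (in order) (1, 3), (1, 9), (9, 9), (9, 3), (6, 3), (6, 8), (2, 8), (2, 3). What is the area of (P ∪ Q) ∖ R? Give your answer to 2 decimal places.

|P ∪ Q| = 24.
|(P ∪ Q) ∩ R| = 12.
|(P ∪ Q) ∖ R| = 24 − 12 = 12.00.

12.00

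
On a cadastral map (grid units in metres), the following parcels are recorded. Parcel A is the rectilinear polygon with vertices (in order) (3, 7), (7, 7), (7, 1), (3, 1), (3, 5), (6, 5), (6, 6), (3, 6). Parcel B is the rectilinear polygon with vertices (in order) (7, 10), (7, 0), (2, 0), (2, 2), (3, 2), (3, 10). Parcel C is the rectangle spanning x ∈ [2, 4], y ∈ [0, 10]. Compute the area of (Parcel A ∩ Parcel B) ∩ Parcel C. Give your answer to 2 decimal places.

5.00

|Parcel A ∩ Parcel B| = 21.
|(Parcel A ∩ Parcel B) ∩ Parcel C| = 5.00.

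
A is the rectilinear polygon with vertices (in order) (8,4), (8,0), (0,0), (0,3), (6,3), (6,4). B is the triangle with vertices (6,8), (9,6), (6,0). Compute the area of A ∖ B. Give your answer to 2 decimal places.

|A| = 26, |A∩B| = 4.
|A ∖ B| = |A| − |A∩B| = 26 − 4 = 22.00.

22.00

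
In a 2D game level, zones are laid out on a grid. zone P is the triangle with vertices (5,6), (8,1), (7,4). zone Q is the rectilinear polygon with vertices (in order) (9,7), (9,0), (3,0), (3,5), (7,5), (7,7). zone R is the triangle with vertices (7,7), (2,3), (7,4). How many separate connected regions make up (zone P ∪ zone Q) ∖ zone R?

(zone P ∪ zone Q) ∖ zone R splits into 3 disjoint pieces (area 0.027, area 28.4, area 0.9).

3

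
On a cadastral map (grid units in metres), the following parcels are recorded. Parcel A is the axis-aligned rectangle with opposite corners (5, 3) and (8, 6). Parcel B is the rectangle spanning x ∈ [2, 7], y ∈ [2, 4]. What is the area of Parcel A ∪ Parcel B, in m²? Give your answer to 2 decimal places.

17.00

By inclusion–exclusion:
Individual areas: |Parcel A| = 9, |Parcel B| = 10.
|Parcel A∩Parcel B|: x∈[5,7], y∈[3,4] → 2·1 = 2.
|Parcel A ∪ Parcel B| = 19 − 2 = 17.00.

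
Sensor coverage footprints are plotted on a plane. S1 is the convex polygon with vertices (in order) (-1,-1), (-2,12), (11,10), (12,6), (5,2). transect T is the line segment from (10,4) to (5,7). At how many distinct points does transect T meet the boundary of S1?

1

The segment meets the boundary at (9.268,4.439).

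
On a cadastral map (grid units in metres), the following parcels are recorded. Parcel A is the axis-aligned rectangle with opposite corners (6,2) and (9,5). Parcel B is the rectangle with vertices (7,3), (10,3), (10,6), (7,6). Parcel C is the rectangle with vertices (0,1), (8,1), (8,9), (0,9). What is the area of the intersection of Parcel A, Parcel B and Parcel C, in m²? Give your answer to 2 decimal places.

2.00

The intersection is the polygon with vertices (7,3), (7,5), (8,5), (8,3).
By the shoelace formula its area is 2.00.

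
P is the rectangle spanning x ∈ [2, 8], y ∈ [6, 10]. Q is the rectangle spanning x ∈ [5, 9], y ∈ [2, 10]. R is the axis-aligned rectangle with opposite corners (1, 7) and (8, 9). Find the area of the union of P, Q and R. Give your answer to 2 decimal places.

By inclusion–exclusion:
Individual areas: |P| = 24, |Q| = 32, |R| = 14.
|P∩Q|: x∈[5,8], y∈[6,10] → 3·4 = 12.
|P∩R|: x∈[2,8], y∈[7,9] → 6·2 = 12.
|Q∩R|: x∈[5,8], y∈[7,9] → 3·2 = 6.
|P∩Q∩R| = 6.
|P ∪ Q ∪ R| = 70 − 30 + 6 = 46.00.

46.00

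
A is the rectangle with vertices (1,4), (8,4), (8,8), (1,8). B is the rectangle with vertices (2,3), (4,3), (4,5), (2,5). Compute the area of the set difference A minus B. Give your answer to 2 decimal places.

26.00

|A∩B|: x∈[2,4], y∈[4,5] → 2·1 = 2.
|A| = 28.
|A ∖ B| = |A| − |A∩B| = 28 − 2 = 26.00.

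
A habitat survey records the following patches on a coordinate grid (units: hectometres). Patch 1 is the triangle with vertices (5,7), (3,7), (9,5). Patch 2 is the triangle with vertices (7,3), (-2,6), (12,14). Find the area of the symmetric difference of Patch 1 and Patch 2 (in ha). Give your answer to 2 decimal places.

|Patch 1| = 2, |Patch 2| = 57, |Patch 1∩Patch 2| = 1.9298.
|Patch 1 △ Patch 2| = |Patch 1| + |Patch 2| − 2·|Patch 1∩Patch 2| = 2 + 57 − 3.8596 = 55.14.

55.14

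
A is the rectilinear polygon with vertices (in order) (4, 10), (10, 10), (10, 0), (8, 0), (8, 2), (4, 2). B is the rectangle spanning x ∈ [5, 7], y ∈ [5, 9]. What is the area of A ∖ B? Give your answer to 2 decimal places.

|A| = 52, |A∩B| = 8.
|A ∖ B| = |A| − |A∩B| = 52 − 8 = 44.00.

44.00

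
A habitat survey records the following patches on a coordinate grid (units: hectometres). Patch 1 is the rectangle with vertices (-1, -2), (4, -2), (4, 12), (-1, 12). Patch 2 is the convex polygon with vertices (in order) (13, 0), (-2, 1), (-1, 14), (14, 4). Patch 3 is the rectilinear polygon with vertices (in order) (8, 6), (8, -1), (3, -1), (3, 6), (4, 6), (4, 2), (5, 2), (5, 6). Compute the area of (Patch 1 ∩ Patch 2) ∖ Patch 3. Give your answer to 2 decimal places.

|Patch 1 ∩ Patch 2| = 54.8333.
|(Patch 1 ∩ Patch 2) ∩ Patch 3| = 5.3667.
|(Patch 1 ∩ Patch 2) ∖ Patch 3| = 54.8333 − 5.3667 = 49.47.

49.47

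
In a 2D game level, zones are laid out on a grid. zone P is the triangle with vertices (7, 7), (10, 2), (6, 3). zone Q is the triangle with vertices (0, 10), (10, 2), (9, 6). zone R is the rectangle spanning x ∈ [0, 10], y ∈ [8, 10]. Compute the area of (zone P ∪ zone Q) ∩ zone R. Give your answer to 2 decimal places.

2.00

The region (zone P ∪ zone Q) ∩ zone R is the polygon with vertices (0,10), (4.5,8), (2.5,8).
By the shoelace formula its area is 2.00.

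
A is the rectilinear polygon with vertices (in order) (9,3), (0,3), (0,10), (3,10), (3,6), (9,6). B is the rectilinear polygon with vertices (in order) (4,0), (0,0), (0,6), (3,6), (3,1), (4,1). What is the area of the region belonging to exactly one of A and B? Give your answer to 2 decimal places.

40.00

|A| = 39, |B| = 19, |A∩B| = 9.
|A △ B| = |A| + |B| − 2·|A∩B| = 39 + 19 − 18 = 40.00.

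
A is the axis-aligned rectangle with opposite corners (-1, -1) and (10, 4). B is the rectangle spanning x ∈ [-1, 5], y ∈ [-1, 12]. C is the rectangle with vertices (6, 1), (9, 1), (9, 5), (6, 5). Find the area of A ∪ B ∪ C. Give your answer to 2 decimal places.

106.00

By inclusion–exclusion:
Individual areas: |A| = 55, |B| = 78, |C| = 12.
|A∩B|: x∈[-1,5], y∈[-1,4] → 6·5 = 30.
|A∩C|: x∈[6,9], y∈[1,4] → 3·3 = 9.
|B∩C| = 0 (no overlap).
|A∩B∩C| = 0.
|A ∪ B ∪ C| = 145 − 39 + 0 = 106.00.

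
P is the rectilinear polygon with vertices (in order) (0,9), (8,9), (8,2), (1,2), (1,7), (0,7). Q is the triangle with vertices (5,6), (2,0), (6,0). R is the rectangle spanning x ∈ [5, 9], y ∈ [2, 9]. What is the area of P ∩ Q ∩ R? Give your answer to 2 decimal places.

The intersection is the polygon with vertices (5.667,2), (5,2), (5,6).
By the shoelace formula its area is 1.33.

1.33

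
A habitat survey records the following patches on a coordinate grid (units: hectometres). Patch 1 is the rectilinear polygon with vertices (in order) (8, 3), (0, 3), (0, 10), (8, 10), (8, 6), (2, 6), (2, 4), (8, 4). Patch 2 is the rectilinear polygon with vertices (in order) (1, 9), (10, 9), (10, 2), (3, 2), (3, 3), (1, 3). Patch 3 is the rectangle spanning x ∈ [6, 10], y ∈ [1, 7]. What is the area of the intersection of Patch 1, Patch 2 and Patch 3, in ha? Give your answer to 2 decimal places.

4.00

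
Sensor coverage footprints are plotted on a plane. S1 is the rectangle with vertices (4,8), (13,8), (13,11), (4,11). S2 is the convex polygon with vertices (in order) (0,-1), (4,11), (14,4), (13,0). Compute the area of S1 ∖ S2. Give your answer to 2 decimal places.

20.57

|S1| = 27, |S1∩S2| = 6.4286.
|S1 ∖ S2| = |S1| − |S1∩S2| = 27 − 6.4286 = 20.57.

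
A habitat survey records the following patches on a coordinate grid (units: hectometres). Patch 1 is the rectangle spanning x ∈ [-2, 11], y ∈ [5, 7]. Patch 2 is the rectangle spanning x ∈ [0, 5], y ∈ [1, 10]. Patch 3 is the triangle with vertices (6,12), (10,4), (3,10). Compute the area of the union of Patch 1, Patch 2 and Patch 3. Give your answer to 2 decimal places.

72.62

By inclusion–exclusion:
Individual areas: |Patch 1| = 26, |Patch 2| = 45, |Patch 3| = 16.
|Patch 1∩Patch 2|: x∈[0,5], y∈[5,7] → 5·2 = 10.
|Patch 1∩Patch 3| = 2.6667.
|Patch 2∩Patch 3| = 1.7143.
|Patch 1∩Patch 2∩Patch 3| = 0.
|Patch 1 ∪ Patch 2 ∪ Patch 3| = 87 − 14.381 + 0 = 72.62.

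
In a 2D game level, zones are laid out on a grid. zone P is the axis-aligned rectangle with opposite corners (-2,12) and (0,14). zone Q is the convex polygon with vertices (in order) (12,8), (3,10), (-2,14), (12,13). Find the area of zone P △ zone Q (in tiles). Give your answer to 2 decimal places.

49.09

|zone P| = 4, |zone Q| = 48, |zone P∩zone Q| = 1.4571.
|zone P △ zone Q| = |zone P| + |zone Q| − 2·|zone P∩zone Q| = 4 + 48 − 2.9143 = 49.09.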